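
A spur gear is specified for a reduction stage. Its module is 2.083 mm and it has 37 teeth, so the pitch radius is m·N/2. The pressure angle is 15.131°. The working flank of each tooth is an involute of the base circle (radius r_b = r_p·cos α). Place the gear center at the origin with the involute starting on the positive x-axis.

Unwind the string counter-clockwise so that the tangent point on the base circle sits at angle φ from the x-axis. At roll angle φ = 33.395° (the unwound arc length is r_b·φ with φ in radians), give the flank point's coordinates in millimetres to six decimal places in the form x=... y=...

x=42.991599 y=2.372830

pitch radius r_p = m·N/2 = 2.083·37/2 = 38.535500
base radius r_b = r_p·cos α = 38.535500·cos 15.131° = 37.199534
roll angle φ = 33.395° = 0.58285270 rad
x = r_b·(cos φ + φ·sin φ) = 37.199534·(0.83489590 + 0.58285270·0.55040788) = 42.991599
y = r_b·(sin φ − φ·cos φ) = 37.199534·(0.55040788 − 0.58285270·0.83489590) = 2.372830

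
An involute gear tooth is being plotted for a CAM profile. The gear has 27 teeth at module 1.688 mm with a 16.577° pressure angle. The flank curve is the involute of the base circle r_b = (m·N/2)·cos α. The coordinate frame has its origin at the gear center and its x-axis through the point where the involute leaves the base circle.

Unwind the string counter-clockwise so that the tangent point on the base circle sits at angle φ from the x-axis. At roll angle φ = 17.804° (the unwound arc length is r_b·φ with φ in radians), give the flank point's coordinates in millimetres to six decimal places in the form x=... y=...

x=22.870008 y=0.216339

pitch radius r_p = m·N/2 = 1.688·27/2 = 22.788000
base radius r_b = r_p·cos α = 22.788000·cos 16.577° = 21.840866
roll angle φ = 17.804° = 0.31073842 rad
x = r_b·(cos φ + φ·sin φ) = 21.840866·(0.95210805 + 0.31073842·0.30576178) = 22.870008
y = r_b·(sin φ − φ·cos φ) = 21.840866·(0.30576178 − 0.31073842·0.95210805) = 0.216339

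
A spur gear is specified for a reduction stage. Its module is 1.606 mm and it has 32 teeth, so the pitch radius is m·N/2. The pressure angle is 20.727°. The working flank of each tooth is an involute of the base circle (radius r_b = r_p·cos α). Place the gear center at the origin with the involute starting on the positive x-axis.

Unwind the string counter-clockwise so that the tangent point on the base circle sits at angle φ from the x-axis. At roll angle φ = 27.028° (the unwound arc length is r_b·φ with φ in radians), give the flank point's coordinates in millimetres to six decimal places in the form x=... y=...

pitch radius r_p = m·N/2 = 1.606·32/2 = 25.696000
base radius r_b = r_p·cos α = 25.696000·cos 20.727° = 24.032887
roll angle φ = 27.028° = 0.47172759 rad
x = r_b·(cos φ + φ·sin φ) = 24.032887·(0.89078456 + 0.47172759·0.45442587) = 26.559940
y = r_b·(sin φ − φ·cos φ) = 24.032887·(0.45442587 − 0.47172759·0.89078456) = 0.822363

x=26.559940 y=0.822363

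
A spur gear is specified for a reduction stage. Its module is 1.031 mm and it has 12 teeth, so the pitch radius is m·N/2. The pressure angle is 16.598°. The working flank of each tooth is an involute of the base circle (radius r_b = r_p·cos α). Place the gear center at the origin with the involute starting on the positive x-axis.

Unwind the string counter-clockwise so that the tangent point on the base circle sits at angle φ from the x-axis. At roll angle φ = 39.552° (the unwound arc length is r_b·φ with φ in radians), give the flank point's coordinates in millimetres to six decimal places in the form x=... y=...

pitch radius r_p = m·N/2 = 1.031·12/2 = 6.186000
base radius r_b = r_p·cos α = 6.186000·cos 16.598° = 5.928245
roll angle φ = 39.552° = 0.69031263 rad
x = r_b·(cos φ + φ·sin φ) = 5.928245·(0.77104698 + 0.69031263·0.63677826) = 7.176870
y = r_b·(sin φ − φ·cos φ) = 5.928245·(0.63677826 − 0.69031263·0.77104698) = 0.619589

x=7.176870 y=0.619589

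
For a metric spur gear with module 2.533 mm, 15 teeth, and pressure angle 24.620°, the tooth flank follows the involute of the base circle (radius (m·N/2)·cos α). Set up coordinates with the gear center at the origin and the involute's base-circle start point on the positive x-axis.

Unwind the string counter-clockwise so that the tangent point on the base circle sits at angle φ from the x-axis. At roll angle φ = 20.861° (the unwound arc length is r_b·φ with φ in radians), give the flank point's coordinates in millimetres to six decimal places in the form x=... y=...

pitch radius r_p = m·N/2 = 2.533·15/2 = 18.997500
base radius r_b = r_p·cos α = 18.997500·cos 24.620° = 17.270451
roll angle φ = 20.861° = 0.36409314 rad
x = r_b·(cos φ + φ·sin φ) = 17.270451·(0.93444708 + 0.36409314·0.35610202) = 18.377511
y = r_b·(sin φ − φ·cos φ) = 17.270451·(0.35610202 − 0.36409314·0.93444708) = 0.274190

x=18.377511 y=0.274190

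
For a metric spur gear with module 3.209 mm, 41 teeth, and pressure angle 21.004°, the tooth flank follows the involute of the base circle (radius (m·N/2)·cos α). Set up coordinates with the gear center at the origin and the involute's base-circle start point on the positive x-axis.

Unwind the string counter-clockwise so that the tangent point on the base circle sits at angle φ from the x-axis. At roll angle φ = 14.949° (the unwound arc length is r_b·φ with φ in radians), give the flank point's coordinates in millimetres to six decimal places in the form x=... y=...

pitch radius r_p = m·N/2 = 3.209·41/2 = 65.784500
base radius r_b = r_p·cos α = 65.784500·cos 21.004° = 61.413476
roll angle φ = 14.949° = 0.26090927 rad
x = r_b·(cos φ + φ·sin φ) = 61.413476·(0.96615582 + 0.26090927·0.25795915) = 63.468356
y = r_b·(sin φ − φ·cos φ) = 61.413476·(0.25795915 − 0.26090927·0.96615582) = 0.361120

x=63.468356 y=0.361120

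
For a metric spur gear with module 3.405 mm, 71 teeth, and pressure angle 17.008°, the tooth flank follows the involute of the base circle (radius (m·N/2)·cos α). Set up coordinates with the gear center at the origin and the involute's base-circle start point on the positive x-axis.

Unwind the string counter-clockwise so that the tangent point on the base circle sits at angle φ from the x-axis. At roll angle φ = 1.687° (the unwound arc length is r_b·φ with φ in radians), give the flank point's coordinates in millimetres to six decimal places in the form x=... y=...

x=115.640886 y=0.000983

pitch radius r_p = m·N/2 = 3.405·71/2 = 120.877500
base radius r_b = r_p·cos α = 120.877500·cos 17.008° = 115.590792
roll angle φ = 1.687° = 0.02944370 rad
x = r_b·(cos φ + φ·sin φ) = 115.590792·(0.99956657 + 0.02944370·0.02943945) = 115.640886
y = r_b·(sin φ − φ·cos φ) = 115.590792·(0.02943945 − 0.02944370·0.99956657) = 0.000983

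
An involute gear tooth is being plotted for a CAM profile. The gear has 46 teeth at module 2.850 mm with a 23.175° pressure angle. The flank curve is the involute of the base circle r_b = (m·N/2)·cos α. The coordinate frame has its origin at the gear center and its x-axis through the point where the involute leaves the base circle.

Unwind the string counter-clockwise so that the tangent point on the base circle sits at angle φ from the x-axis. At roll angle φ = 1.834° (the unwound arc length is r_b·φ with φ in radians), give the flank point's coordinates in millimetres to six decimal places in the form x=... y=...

pitch radius r_p = m·N/2 = 2.850·46/2 = 65.550000
base radius r_b = r_p·cos α = 65.550000·cos 23.175° = 60.260583
roll angle φ = 1.834° = 0.03200934 rad
x = r_b·(cos φ + φ·sin φ) = 60.260583·(0.99948774 + 0.03200934·0.03200387) = 60.291447
y = r_b·(sin φ − φ·cos φ) = 60.260583·(0.03200387 − 0.03200934·0.99948774) = 0.000659

x=60.291447 y=0.000659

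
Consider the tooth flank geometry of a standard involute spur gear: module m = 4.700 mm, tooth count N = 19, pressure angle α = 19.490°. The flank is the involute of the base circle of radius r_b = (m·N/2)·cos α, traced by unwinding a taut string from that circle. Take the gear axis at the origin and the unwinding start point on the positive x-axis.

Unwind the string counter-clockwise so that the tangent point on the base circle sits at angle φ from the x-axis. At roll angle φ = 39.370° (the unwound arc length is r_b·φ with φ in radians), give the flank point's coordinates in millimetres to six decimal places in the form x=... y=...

pitch radius r_p = m·N/2 = 4.700·19/2 = 44.650000
base radius r_b = r_p·cos α = 44.650000·cos 19.490° = 42.091543
roll angle φ = 39.370° = 0.68713613 rad
x = r_b·(cos φ + φ·sin φ) = 42.091543·(0.77306581 + 0.68713613·0.63432582) = 50.885898
y = r_b·(sin φ − φ·cos φ) = 42.091543·(0.63432582 − 0.68713613·0.77306581) = 4.340664

x=50.885898 y=4.340664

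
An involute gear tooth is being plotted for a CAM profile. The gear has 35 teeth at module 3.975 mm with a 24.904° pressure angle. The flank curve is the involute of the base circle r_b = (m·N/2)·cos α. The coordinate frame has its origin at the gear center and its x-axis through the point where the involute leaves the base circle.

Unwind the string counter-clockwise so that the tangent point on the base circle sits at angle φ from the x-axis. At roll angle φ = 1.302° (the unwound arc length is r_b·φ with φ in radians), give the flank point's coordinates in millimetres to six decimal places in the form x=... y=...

pitch radius r_p = m·N/2 = 3.975·35/2 = 69.562500
base radius r_b = r_p·cos α = 69.562500·cos 24.904° = 63.094204
roll angle φ = 1.302° = 0.02272419 rad
x = r_b·(cos φ + φ·sin φ) = 63.094204·(0.99974182 + 0.02272419·0.02272223) = 63.110493
y = r_b·(sin φ − φ·cos φ) = 63.094204·(0.02272223 − 0.02272419·0.99974182) = 0.000247

x=63.110493 y=0.000247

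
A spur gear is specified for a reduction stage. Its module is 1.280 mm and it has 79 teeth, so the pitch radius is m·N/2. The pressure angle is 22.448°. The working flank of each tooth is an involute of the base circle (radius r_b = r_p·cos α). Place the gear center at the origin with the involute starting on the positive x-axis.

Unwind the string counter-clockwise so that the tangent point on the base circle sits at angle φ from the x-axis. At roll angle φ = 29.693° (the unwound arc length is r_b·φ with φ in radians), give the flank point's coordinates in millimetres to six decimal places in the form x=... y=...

x=52.588873 y=2.110325

pitch radius r_p = m·N/2 = 1.280·79/2 = 50.560000
base radius r_b = r_p·cos α = 50.560000·cos 22.448° = 46.728890
roll angle φ = 29.693° = 0.51824061 rad
x = r_b·(cos φ + φ·sin φ) = 46.728890·(0.86869204 + 0.51824061·0.49535254) = 52.588873
y = r_b·(sin φ − φ·cos φ) = 46.728890·(0.49535254 − 0.51824061·0.86869204) = 2.110325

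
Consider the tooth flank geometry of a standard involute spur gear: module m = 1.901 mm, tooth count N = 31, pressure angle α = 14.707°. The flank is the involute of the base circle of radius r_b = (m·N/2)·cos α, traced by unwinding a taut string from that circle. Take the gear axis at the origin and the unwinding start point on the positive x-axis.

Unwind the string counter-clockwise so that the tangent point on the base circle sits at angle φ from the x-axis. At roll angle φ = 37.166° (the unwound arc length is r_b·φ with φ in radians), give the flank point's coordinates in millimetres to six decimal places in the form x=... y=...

x=33.879985 y=2.485477

pitch radius r_p = m·N/2 = 1.901·31/2 = 29.465500
base radius r_b = r_p·cos α = 29.465500·cos 14.707° = 28.500114
roll angle φ = 37.166° = 0.64866907 rad
x = r_b·(cos φ + φ·sin φ) = 28.500114·(0.79688855 + 0.64866907·0.60412634) = 33.879985
y = r_b·(sin φ − φ·cos φ) = 28.500114·(0.60412634 − 0.64866907·0.79688855) = 2.485477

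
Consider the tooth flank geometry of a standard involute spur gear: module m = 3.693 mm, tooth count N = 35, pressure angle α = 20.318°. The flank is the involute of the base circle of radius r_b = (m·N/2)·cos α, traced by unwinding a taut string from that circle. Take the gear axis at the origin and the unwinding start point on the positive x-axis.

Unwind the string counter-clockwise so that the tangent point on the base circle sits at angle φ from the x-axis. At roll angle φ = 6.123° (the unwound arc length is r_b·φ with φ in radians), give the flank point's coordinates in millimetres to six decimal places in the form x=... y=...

pitch radius r_p = m·N/2 = 3.693·35/2 = 64.627500
base radius r_b = r_p·cos α = 64.627500·cos 20.318° = 60.606370
roll angle φ = 6.123° = 0.10686651 rad
x = r_b·(cos φ + φ·sin φ) = 60.606370·(0.99429521 + 0.10686651·0.10666322) = 60.951459
y = r_b·(sin φ − φ·cos φ) = 60.606370·(0.10666322 − 0.10686651·0.99429521) = 0.024628

x=60.951459 y=0.024628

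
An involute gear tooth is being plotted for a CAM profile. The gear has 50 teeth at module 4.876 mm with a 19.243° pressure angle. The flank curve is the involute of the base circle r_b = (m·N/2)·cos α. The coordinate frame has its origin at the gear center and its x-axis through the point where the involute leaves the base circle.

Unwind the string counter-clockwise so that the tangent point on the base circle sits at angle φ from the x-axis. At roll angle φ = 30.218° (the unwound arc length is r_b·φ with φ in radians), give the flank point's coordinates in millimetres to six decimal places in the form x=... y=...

pitch radius r_p = m·N/2 = 4.876·50/2 = 121.900000
base radius r_b = r_p·cos α = 121.900000·cos 19.243° = 115.089361
roll angle φ = 30.218° = 0.52740359 rad
x = r_b·(cos φ + φ·sin φ) = 115.089361·(0.86411673 + 0.52740359·0.50329144) = 129.999699
y = r_b·(sin φ − φ·cos φ) = 115.089361·(0.50329144 − 0.52740359·0.86411673) = 5.472864

x=129.999699 y=5.472864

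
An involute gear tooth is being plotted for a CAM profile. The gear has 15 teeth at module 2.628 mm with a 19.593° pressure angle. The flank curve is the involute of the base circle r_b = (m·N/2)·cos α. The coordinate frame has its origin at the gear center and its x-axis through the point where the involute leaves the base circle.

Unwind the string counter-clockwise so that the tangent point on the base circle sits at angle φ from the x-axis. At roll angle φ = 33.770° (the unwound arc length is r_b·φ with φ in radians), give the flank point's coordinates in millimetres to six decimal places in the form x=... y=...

pitch radius r_p = m·N/2 = 2.628·15/2 = 19.710000
base radius r_b = r_p·cos α = 19.710000·cos 19.593° = 18.568760
roll angle φ = 33.770° = 0.58939769 rad
x = r_b·(cos φ + φ·sin φ) = 18.568760·(0.83127563 + 0.58939769·0.55586044) = 21.519308
y = r_b·(sin φ − φ·cos φ) = 18.568760·(0.55586044 − 0.58939769·0.83127563) = 1.223839

x=21.519308 y=1.223839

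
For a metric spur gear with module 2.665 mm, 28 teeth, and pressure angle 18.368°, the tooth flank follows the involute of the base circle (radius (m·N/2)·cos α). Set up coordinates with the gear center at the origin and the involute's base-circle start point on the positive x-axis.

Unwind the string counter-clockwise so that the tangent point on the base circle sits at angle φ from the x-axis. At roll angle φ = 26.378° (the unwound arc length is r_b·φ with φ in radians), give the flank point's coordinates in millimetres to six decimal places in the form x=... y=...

pitch radius r_p = m·N/2 = 2.665·28/2 = 37.310000
base radius r_b = r_p·cos α = 37.310000·cos 18.368° = 35.409136
roll angle φ = 26.378° = 0.46038295 rad
x = r_b·(cos φ + φ·sin φ) = 35.409136·(0.89588242 + 0.46038295·0.44429122) = 38.965152
y = r_b·(sin φ − φ·cos φ) = 35.409136·(0.44429122 − 0.46038295·0.89588242) = 1.127506

x=38.965152 y=1.127506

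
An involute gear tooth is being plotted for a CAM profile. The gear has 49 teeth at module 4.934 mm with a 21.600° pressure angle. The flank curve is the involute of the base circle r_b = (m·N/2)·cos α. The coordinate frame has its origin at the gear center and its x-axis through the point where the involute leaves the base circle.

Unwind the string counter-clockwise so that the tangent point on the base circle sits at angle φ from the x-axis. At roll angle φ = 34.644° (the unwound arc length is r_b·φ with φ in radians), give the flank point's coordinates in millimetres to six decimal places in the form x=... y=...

x=131.099927 y=7.983198

pitch radius r_p = m·N/2 = 4.934·49/2 = 120.883000
base radius r_b = r_p·cos α = 120.883000·cos 21.600° = 112.394171
roll angle φ = 34.644° = 0.60465187 rad
x = r_b·(cos φ + φ·sin φ) = 112.394171·(0.82270005 + 0.60465187·0.56847570) = 131.099927
y = r_b·(sin φ − φ·cos φ) = 112.394171·(0.56847570 − 0.60465187·0.82270005) = 7.983198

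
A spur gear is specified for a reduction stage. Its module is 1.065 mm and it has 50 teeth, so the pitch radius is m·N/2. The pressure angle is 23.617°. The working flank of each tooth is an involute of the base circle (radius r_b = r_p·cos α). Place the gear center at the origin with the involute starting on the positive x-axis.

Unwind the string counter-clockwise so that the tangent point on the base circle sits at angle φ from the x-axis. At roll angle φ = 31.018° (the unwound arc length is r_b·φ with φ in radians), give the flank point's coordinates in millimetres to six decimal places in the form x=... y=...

x=27.712114 y=1.252769

pitch radius r_p = m·N/2 = 1.065·50/2 = 26.625000
base radius r_b = r_p·cos α = 26.625000·cos 23.617° = 24.394994
roll angle φ = 31.018° = 0.54136623 rad
x = r_b·(cos φ + φ·sin φ) = 24.394994·(0.85700545 + 0.54136623·0.51530734) = 27.712114
y = r_b·(sin φ − φ·cos φ) = 24.394994·(0.51530734 − 0.54136623·0.85700545) = 1.252769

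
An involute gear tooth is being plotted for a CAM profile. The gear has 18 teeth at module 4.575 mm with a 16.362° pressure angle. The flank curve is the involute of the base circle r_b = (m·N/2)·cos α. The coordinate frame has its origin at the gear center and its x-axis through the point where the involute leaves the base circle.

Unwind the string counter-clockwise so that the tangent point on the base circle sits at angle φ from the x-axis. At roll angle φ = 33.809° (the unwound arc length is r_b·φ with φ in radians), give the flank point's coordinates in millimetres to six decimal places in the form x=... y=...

pitch radius r_p = m·N/2 = 4.575·18/2 = 41.175000
base radius r_b = r_p·cos α = 41.175000·cos 16.362° = 39.507454
roll angle φ = 33.809° = 0.59007837 rad
x = r_b·(cos φ + φ·sin φ) = 39.507454·(0.83089708 + 0.59007837·0.55642614) = 45.798310
y = r_b·(sin φ − φ·cos φ) = 39.507454·(0.55642614 − 0.59007837·0.83089708) = 2.612697

x=45.798310 y=2.612697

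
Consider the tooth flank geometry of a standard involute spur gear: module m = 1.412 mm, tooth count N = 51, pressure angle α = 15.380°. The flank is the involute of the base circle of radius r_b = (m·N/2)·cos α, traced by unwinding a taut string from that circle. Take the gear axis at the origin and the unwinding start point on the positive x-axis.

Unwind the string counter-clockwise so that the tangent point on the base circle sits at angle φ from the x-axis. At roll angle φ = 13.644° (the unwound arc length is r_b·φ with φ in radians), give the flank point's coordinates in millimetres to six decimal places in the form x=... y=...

pitch radius r_p = m·N/2 = 1.412·51/2 = 36.006000
base radius r_b = r_p·cos α = 36.006000·cos 15.380° = 34.716555
roll angle φ = 13.644° = 0.23813272 rad
x = r_b·(cos φ + φ·sin φ) = 34.716555·(0.97178014 + 0.23813272·0.23588846) = 35.686983
y = r_b·(sin φ − φ·cos φ) = 34.716555·(0.23588846 − 0.23813272·0.97178014) = 0.155385

x=35.686983 y=0.155385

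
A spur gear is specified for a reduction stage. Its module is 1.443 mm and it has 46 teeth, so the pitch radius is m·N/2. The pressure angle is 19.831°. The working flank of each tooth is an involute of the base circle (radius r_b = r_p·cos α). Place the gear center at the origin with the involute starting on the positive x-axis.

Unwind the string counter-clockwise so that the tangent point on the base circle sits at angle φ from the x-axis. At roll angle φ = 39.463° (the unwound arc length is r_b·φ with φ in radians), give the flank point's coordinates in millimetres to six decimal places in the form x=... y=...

x=37.770825 y=3.241762

pitch radius r_p = m·N/2 = 1.443·46/2 = 33.189000
base radius r_b = r_p·cos α = 33.189000·cos 19.831° = 31.220805
roll angle φ = 39.463° = 0.68875928 rad
x = r_b·(cos φ + φ·sin φ) = 31.220805·(0.77203518 + 0.68875928·0.63557979) = 37.770825
y = r_b·(sin φ − φ·cos φ) = 31.220805·(0.63557979 − 0.68875928·0.77203518) = 3.241762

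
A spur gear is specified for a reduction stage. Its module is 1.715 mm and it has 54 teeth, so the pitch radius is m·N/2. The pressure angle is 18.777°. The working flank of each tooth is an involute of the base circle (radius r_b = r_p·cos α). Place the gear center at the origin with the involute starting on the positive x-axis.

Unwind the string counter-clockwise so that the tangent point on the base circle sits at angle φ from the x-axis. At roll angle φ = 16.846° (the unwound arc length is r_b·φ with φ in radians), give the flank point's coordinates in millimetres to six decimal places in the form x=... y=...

x=45.694761 y=0.368229

pitch radius r_p = m·N/2 = 1.715·54/2 = 46.305000
base radius r_b = r_p·cos α = 46.305000·cos 18.777° = 43.840581
roll angle φ = 16.846° = 0.29401817 rad
x = r_b·(cos φ + φ·sin φ) = 43.840581·(0.95708714 + 0.29401817·0.28980029) = 45.694761
y = r_b·(sin φ − φ·cos φ) = 43.840581·(0.28980029 − 0.29401817·0.95708714) = 0.368229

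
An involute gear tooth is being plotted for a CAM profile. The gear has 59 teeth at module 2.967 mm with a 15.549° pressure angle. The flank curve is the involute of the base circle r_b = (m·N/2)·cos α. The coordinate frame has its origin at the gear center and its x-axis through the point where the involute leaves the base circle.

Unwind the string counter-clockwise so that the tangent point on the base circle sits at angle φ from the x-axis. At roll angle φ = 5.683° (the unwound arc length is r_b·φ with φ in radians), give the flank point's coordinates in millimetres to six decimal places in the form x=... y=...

pitch radius r_p = m·N/2 = 2.967·59/2 = 87.526500
base radius r_b = r_p·cos α = 87.526500·cos 15.549° = 84.323166
roll angle φ = 5.683° = 0.09918706 rad
x = r_b·(cos φ + φ·sin φ) = 84.323166·(0.99508499 + 0.09918706·0.09902451) = 84.736935
y = r_b·(sin φ − φ·cos φ) = 84.323166·(0.09902451 − 0.09918706·0.99508499) = 0.027401

x=84.736935 y=0.027401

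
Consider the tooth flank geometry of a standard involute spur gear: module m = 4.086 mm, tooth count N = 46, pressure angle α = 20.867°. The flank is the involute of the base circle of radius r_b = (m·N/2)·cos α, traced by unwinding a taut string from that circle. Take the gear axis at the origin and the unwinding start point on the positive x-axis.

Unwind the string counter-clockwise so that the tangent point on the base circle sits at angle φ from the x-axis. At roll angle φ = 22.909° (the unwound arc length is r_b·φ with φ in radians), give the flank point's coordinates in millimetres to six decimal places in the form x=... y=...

x=94.555306 y=1.841339

pitch radius r_p = m·N/2 = 4.086·46/2 = 93.978000
base radius r_b = r_p·cos α = 93.978000·cos 20.867° = 87.813963
roll angle φ = 22.909° = 0.39983748 rad
x = r_b·(cos φ + φ·sin φ) = 87.813963·(0.92112427 + 0.39983748·0.38926864) = 94.555306
y = r_b·(sin φ − φ·cos φ) = 87.813963·(0.38926864 − 0.39983748·0.92112427) = 1.841339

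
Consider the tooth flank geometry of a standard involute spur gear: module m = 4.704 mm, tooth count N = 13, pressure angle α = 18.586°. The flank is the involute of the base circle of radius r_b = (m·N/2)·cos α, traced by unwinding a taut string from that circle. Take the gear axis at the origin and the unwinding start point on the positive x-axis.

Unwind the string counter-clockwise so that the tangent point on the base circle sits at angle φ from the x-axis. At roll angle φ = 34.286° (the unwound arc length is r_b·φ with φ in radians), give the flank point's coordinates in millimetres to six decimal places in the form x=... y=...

x=33.714907 y=1.996862

pitch radius r_p = m·N/2 = 4.704·13/2 = 30.576000
base radius r_b = r_p·cos α = 30.576000·cos 18.586° = 28.981349
roll angle φ = 34.286° = 0.59840359 rad
x = r_b·(cos φ + φ·sin φ) = 28.981349·(0.82623597 + 0.59840359·0.56332418) = 33.714907
y = r_b·(sin φ − φ·cos φ) = 28.981349·(0.56332418 − 0.59840359·0.82623597) = 1.996862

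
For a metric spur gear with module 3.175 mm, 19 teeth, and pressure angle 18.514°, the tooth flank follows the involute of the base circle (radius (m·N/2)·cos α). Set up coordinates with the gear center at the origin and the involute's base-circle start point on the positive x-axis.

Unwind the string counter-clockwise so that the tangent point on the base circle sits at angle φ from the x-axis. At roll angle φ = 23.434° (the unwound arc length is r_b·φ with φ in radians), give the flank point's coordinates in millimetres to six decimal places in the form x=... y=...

pitch radius r_p = m·N/2 = 3.175·19/2 = 30.162500
base radius r_b = r_p·cos α = 30.162500·cos 18.514° = 28.601473
roll angle φ = 23.434° = 0.40900046 rad
x = r_b·(cos φ + φ·sin φ) = 28.601473·(0.91751879 + 0.40900046·0.39769243) = 30.894601
y = r_b·(sin φ − φ·cos φ) = 28.601473·(0.39769243 − 0.40900046·0.91751879) = 0.641440

x=30.894601 y=0.641440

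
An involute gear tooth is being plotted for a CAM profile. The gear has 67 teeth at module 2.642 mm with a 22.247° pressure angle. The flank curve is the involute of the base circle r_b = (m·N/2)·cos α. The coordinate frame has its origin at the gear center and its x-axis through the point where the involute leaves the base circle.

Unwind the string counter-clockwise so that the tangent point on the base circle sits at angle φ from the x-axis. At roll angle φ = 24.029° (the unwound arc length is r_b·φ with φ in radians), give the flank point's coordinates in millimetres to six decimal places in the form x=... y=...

x=88.808959 y=1.978985

pitch radius r_p = m·N/2 = 2.642·67/2 = 88.507000
base radius r_b = r_p·cos α = 88.507000·cos 22.247° = 81.918568
roll angle φ = 24.029° = 0.41938517 rad
x = r_b·(cos φ + φ·sin φ) = 81.918568·(0.91333947 + 0.41938517·0.40719898) = 88.808959
y = r_b·(sin φ − φ·cos φ) = 81.918568·(0.40719898 − 0.41938517·0.91333947) = 1.978985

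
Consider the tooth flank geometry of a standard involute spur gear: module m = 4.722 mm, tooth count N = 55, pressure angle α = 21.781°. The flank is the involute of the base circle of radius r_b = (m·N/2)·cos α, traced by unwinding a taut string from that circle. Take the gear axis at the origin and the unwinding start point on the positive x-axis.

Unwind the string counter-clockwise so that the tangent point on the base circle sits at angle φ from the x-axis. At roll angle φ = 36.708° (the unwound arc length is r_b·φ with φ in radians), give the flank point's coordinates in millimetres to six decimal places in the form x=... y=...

pitch radius r_p = m·N/2 = 4.722·55/2 = 129.855000
base radius r_b = r_p·cos α = 129.855000·cos 21.781° = 120.584512
roll angle φ = 36.708° = 0.64067546 rad
x = r_b·(cos φ + φ·sin φ) = 120.584512·(0.80169219 + 0.64067546·0.59773709) = 142.850162
y = r_b·(sin φ − φ·cos φ) = 120.584512·(0.59773709 − 0.64067546·0.80169219) = 10.142674

x=142.850162 y=10.142674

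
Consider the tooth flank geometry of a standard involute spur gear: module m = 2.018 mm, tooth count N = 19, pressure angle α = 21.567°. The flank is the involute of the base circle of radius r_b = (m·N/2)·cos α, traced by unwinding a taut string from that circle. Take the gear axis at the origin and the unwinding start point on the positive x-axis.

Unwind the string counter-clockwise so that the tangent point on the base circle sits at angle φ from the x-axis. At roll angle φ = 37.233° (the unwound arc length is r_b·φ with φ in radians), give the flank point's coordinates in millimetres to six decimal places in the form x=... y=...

pitch radius r_p = m·N/2 = 2.018·19/2 = 19.171000
base radius r_b = r_p·cos α = 19.171000·cos 21.567° = 17.828807
roll angle φ = 37.233° = 0.64983844 rad
x = r_b·(cos φ + φ·sin φ) = 17.828807·(0.79618156 + 0.64983844·0.60505778) = 21.205072
y = r_b·(sin φ − φ·cos φ) = 17.828807·(0.60505778 − 0.64983844·0.79618156) = 1.563023

x=21.205072 y=1.563023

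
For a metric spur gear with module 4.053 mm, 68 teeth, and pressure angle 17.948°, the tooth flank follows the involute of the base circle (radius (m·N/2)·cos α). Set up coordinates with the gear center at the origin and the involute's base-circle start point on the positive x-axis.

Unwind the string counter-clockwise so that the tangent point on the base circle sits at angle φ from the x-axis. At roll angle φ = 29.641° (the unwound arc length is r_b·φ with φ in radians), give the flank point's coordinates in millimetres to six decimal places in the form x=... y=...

x=147.482506 y=5.889944

pitch radius r_p = m·N/2 = 4.053·68/2 = 137.802000
base radius r_b = r_p·cos α = 137.802000·cos 17.948° = 131.096083
roll angle φ = 29.641° = 0.51733304 rad
x = r_b·(cos φ + φ·sin φ) = 131.096083·(0.86914125 + 0.51733304·0.49456394) = 147.482506
y = r_b·(sin φ − φ·cos φ) = 131.096083·(0.49456394 − 0.51733304·0.86914125) = 5.889944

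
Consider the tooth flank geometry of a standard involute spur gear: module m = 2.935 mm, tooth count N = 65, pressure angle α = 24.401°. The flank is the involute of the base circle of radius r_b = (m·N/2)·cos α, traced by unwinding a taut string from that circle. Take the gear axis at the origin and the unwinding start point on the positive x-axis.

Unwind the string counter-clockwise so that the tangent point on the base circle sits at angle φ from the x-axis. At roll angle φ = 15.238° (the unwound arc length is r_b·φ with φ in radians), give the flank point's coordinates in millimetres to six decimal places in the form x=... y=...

x=89.885146 y=0.540848

pitch radius r_p = m·N/2 = 2.935·65/2 = 95.387500
base radius r_b = r_p·cos α = 95.387500·cos 24.401° = 86.867150
roll angle φ = 15.238° = 0.26595327 rad
x = r_b·(cos φ + φ·sin φ) = 86.867150·(0.96484239 + 0.26595327·0.26282914) = 89.885146
y = r_b·(sin φ − φ·cos φ) = 86.867150·(0.26282914 − 0.26595327·0.96484239) = 0.540848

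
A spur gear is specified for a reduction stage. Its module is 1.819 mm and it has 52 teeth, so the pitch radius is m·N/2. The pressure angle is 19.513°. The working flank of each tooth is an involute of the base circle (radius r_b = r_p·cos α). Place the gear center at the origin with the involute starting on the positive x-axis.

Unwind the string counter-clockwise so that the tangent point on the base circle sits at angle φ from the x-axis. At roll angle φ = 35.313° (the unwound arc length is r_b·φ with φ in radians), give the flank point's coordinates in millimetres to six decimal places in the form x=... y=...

x=52.257126 y=3.348457

pitch radius r_p = m·N/2 = 1.819·52/2 = 47.294000
base radius r_b = r_p·cos α = 47.294000·cos 19.513° = 44.577704
roll angle φ = 35.313° = 0.61632812 rad
x = r_b·(cos φ + φ·sin φ) = 44.577704·(0.81600646 + 0.61632812·0.57804279) = 52.257126
y = r_b·(sin φ − φ·cos φ) = 44.577704·(0.57804279 − 0.61632812·0.81600646) = 3.348457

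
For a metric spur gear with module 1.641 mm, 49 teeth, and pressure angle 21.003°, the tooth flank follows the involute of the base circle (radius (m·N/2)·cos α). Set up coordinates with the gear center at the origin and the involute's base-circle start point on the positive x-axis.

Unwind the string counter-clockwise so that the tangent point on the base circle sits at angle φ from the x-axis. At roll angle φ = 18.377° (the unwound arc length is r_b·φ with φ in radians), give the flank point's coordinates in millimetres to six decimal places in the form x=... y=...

pitch radius r_p = m·N/2 = 1.641·49/2 = 40.204500
base radius r_b = r_p·cos α = 40.204500·cos 21.003° = 37.533380
roll angle φ = 18.377° = 0.32073916 rad
x = r_b·(cos φ + φ·sin φ) = 37.533380·(0.94900264 + 0.32073916·0.31526811) = 39.414608
y = r_b·(sin φ − φ·cos φ) = 37.533380·(0.31526811 − 0.32073916·0.94900264) = 0.408581

x=39.414608 y=0.408581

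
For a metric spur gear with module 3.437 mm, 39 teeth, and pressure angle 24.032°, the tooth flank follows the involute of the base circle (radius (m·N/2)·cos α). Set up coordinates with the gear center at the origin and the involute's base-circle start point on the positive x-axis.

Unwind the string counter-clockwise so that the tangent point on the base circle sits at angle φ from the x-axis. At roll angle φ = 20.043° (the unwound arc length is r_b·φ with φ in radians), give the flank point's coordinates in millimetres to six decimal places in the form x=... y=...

pitch radius r_p = m·N/2 = 3.437·39/2 = 67.021500
base radius r_b = r_p·cos α = 67.021500·cos 24.032° = 61.211952
roll angle φ = 20.043° = 0.34981634 rad
x = r_b·(cos φ + φ·sin φ) = 61.211952·(0.93943567 + 0.34981634·0.34272528) = 64.843448
y = r_b·(sin φ − φ·cos φ) = 61.211952·(0.34272528 − 0.34981634·0.93943567) = 0.862803

x=64.843448 y=0.862803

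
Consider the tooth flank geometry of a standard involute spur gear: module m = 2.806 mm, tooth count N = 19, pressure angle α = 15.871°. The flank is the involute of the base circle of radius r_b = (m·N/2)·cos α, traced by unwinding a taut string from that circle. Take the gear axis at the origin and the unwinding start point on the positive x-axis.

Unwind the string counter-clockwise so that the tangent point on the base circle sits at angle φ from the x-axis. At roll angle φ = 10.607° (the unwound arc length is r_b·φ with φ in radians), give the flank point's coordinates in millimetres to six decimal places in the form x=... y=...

pitch radius r_p = m·N/2 = 2.806·19/2 = 26.657000
base radius r_b = r_p·cos α = 26.657000·cos 15.871° = 25.640831
roll angle φ = 10.607° = 0.18512707 rad
x = r_b·(cos φ + φ·sin φ) = 25.640831·(0.98291287 + 0.18512707·0.18407144) = 26.076455
y = r_b·(sin φ − φ·cos φ) = 25.640831·(0.18407144 − 0.18512707·0.98291287) = 0.054042

x=26.076455 y=0.054042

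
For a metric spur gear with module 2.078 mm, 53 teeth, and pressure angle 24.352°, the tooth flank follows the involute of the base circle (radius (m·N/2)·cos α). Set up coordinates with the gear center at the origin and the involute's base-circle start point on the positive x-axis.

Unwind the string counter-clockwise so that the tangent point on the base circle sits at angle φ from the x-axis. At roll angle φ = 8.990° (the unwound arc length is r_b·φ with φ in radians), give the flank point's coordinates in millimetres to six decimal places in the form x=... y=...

x=50.781406 y=0.064438

pitch radius r_p = m·N/2 = 2.078·53/2 = 55.067000
base radius r_b = r_p·cos α = 55.067000·cos 24.352° = 50.167657
roll angle φ = 8.990° = 0.15690510 rad
x = r_b·(cos φ + φ·sin φ) = 50.167657·(0.98771563 + 0.15690510·0.15626208) = 50.781406
y = r_b·(sin φ − φ·cos φ) = 50.167657·(0.15626208 − 0.15690510·0.98771563) = 0.064438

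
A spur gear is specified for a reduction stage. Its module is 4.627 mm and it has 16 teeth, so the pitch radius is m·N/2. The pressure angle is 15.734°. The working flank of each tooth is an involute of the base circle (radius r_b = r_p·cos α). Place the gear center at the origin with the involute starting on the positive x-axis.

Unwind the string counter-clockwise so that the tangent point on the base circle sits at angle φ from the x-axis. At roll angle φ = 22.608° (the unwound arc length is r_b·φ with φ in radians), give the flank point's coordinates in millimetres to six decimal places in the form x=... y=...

x=38.295675 y=0.718331

pitch radius r_p = m·N/2 = 4.627·16/2 = 37.016000
base radius r_b = r_p·cos α = 37.016000·cos 15.734° = 35.629047
roll angle φ = 22.608° = 0.39458404 rad
x = r_b·(cos φ + φ·sin φ) = 35.629047·(0.92315655 + 0.39458404·0.38442422) = 38.295675
y = r_b·(sin φ − φ·cos φ) = 35.629047·(0.38442422 − 0.39458404·0.92315655) = 0.718331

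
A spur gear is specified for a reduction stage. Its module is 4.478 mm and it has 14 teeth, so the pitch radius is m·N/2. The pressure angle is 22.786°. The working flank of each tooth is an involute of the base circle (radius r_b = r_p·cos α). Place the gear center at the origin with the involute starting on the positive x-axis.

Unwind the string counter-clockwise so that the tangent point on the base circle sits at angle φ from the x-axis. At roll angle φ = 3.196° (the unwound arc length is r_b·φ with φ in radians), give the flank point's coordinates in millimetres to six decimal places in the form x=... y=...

pitch radius r_p = m·N/2 = 4.478·14/2 = 31.346000
base radius r_b = r_p·cos α = 31.346000·cos 22.786° = 28.899690
roll angle φ = 3.196° = 0.05578072 rad
x = r_b·(cos φ + φ·sin φ) = 28.899690·(0.99844466 + 0.05578072·0.05575180) = 28.944615
y = r_b·(sin φ − φ·cos φ) = 28.899690·(0.05575180 − 0.05578072·0.99844466) = 0.001671

x=28.944615 y=0.001671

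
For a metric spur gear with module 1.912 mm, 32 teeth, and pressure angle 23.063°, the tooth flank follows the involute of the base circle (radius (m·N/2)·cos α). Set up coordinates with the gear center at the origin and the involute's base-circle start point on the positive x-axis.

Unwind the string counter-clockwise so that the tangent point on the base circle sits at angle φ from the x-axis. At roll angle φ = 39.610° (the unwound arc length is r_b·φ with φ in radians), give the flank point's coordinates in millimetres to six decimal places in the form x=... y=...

pitch radius r_p = m·N/2 = 1.912·32/2 = 30.592000
base radius r_b = r_p·cos α = 30.592000·cos 23.063° = 28.146924
roll angle φ = 39.610° = 0.69132492 rad
x = r_b·(cos φ + φ·sin φ) = 28.146924·(0.77040198 + 0.69132492·0.63755846) = 34.090486
y = r_b·(sin φ − φ·cos φ) = 28.146924·(0.63755846 − 0.69132492·0.77040198) = 2.954312

x=34.090486 y=2.954312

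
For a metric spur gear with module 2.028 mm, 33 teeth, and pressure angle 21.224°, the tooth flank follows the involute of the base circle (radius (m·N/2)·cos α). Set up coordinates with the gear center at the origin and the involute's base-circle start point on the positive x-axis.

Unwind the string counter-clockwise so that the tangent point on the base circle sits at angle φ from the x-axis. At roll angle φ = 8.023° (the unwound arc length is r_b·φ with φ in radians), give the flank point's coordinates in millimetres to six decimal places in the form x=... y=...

x=31.496656 y=0.028492

pitch radius r_p = m·N/2 = 2.028·33/2 = 33.462000
base radius r_b = r_p·cos α = 33.462000·cos 21.224° = 31.192348
roll angle φ = 8.023° = 0.14002777 rad
x = r_b·(cos φ + φ·sin φ) = 31.192348·(0.99021212 + 0.14002777·0.13957061) = 31.496656
y = r_b·(sin φ − φ·cos φ) = 31.192348·(0.13957061 − 0.14002777·0.99021212) = 0.028492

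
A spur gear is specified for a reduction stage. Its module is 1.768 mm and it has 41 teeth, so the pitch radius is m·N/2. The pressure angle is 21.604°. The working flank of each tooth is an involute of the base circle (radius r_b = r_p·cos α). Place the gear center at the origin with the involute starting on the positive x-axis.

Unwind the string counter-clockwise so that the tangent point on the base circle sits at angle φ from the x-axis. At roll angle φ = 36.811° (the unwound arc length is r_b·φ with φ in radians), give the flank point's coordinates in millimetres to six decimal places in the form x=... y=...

x=39.951261 y=2.857675

pitch radius r_p = m·N/2 = 1.768·41/2 = 36.244000
base radius r_b = r_p·cos α = 36.244000·cos 21.604° = 33.697887
roll angle φ = 36.811° = 0.64247315 rad
x = r_b·(cos φ + φ·sin φ) = 33.697887·(0.80061635 + 0.64247315·0.59917732) = 39.951261
y = r_b·(sin φ − φ·cos φ) = 33.697887·(0.59917732 − 0.64247315·0.80061635) = 2.857675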